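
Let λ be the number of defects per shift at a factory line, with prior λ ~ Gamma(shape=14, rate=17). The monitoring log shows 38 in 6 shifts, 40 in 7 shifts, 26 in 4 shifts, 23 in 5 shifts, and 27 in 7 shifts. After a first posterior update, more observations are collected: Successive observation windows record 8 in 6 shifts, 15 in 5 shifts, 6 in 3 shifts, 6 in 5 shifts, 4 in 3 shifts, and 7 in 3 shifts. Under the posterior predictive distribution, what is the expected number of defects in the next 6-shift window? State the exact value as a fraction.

1284/71

Total count: 38 + 40 + 26 + 23 + 27 = 154.
Total exposure: 6 + 7 + 4 + 5 + 7 = 29 shifts.
After the first batch: Gamma(14 + 154, 17 + 29) = Gamma(168, 46).
Total count: 8 + 15 + 6 + 6 + 4 + 7 = 46.
Total exposure: 6 + 5 + 3 + 5 + 3 + 3 = 25 shifts.
After the second batch: Gamma(168 + 46, 46 + 25) = Gamma(214, 71).
Predictive mean over a 6-shift window = T·E[λ|data] = 6·214/71 = 1284/71.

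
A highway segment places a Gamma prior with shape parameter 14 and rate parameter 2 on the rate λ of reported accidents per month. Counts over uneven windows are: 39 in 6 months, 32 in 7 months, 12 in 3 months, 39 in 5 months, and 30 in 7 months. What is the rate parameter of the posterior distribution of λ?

Total count: 39 + 32 + 12 + 39 + 30 = 152.
Total exposure: 6 + 7 + 3 + 5 + 7 = 28 months.
The Gamma prior is conjugate for the Poisson rate, so λ | data ~ Gamma(14+152, 2+28) = Gamma(166, 30).

30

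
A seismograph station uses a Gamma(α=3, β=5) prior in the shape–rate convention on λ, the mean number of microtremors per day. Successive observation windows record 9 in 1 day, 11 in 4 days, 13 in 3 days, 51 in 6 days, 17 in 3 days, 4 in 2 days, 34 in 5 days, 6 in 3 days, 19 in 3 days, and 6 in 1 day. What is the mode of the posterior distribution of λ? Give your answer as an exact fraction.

Total count: 9 + 11 + 13 + 51 + 17 + 4 + 34 + 6 + 19 + 6 = 170.
Total exposure: 1 + 4 + 3 + 6 + 3 + 2 + 5 + 3 + 3 + 1 = 31 days.
Gamma(α, β) with Poisson data over total exposure Σt gives posterior Gamma(α+Σx, β+Σt) = Gamma(173, 36).
Posterior mode = (α'−1)/β' = 172/36 = 43/9.

43/9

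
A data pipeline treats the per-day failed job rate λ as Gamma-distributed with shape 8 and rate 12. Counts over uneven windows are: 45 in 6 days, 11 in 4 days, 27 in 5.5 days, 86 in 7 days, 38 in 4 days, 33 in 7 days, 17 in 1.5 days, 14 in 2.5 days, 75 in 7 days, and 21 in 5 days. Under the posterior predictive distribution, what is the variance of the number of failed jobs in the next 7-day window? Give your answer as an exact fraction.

239750/5043

Total count: 45 + 11 + 27 + 86 + 38 + 33 + 17 + 14 + 75 + 21 = 367.
Total exposure: 6 + 4 + 5.5 + 7 + 4 + 7 + 1.5 + 2.5 + 7 + 5 = 49.5 days.
Gamma(α, β) with Poisson data over total exposure Σt gives posterior Gamma(α+Σx, β+Σt) = Gamma(375, 123/2).
The posterior predictive for a window of length T is Negative Binomial with variance T·α'·(β'+T)/β'² = 7·375·(137/2)/(15129/4) = 239750/5043.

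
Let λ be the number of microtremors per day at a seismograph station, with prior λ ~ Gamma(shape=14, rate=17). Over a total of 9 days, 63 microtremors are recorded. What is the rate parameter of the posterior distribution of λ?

26

Total count 63 over total exposure 9 days.
Conjugate update: add total count to the shape and total exposure to the rate, giving Gamma(77, 26).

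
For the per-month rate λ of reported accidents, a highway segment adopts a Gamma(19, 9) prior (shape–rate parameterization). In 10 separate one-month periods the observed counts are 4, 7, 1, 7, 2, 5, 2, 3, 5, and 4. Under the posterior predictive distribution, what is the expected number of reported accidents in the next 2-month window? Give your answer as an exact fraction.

Total count: 4 + 7 + 1 + 7 + 2 + 5 + 2 + 3 + 5 + 4 = 40.
Total exposure: 10 months.
Posterior: α' = 19 + 40 = 59, β' = 9 + 10 = 19.
Predictive mean over a 2-month window = T·E[λ|data] = 2·59/19 = 118/19.

118/19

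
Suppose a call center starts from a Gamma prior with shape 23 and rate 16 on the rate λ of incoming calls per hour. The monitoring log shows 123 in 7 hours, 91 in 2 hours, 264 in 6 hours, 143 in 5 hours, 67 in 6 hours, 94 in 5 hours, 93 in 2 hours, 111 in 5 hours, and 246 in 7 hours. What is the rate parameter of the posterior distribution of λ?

61

Total count: 123 + 91 + 264 + 143 + 67 + 94 + 93 + 111 + 246 = 1232.
Total exposure: 7 + 2 + 6 + 5 + 6 + 5 + 2 + 5 + 7 = 45 hours.
By Gamma–Poisson conjugacy, the posterior is Gamma(α + Σx, β + Σt) = Gamma(23 + 1232, 16 + 45) = Gamma(1255, 61).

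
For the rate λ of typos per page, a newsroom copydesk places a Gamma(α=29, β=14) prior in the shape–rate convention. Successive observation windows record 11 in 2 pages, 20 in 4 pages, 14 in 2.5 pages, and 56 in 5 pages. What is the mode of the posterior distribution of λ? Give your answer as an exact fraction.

258/55

Total count: 11 + 20 + 14 + 56 = 101.
Total exposure: 2 + 4 + 2.5 + 5 = 13.5 pages.
Posterior: α' = 29 + 101 = 130, β' = 14 + 13.5 = 55/2.
Posterior mode = (α'−1)/β' = 129/(55/2) = 258/55.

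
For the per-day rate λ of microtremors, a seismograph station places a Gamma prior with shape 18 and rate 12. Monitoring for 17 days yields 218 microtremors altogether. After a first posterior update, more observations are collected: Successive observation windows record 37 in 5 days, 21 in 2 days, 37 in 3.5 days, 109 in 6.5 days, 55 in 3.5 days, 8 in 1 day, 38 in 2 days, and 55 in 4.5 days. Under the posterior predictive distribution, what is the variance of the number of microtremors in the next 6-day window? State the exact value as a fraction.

25032/361

Total count 218 over total exposure 17 days.
After the first batch: Gamma(18 + 218, 12 + 17) = Gamma(236, 29).
Total count: 37 + 21 + 37 + 109 + 55 + 8 + 38 + 55 = 360.
Total exposure: 5 + 2 + 3.5 + 6.5 + 3.5 + 1 + 2 + 4.5 = 28 days.
After the second batch: Gamma(236 + 360, 29 + 28) = Gamma(596, 57).
The posterior predictive for a window of length T is Negative Binomial with variance T·α'·(β'+T)/β'² = 6·596·63/3249 = 25032/361.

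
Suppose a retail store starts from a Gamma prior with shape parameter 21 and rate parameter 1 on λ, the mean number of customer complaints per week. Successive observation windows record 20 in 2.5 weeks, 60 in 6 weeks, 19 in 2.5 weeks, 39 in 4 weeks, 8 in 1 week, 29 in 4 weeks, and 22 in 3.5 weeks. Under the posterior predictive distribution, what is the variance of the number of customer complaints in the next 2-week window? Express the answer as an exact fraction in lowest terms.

Total count: 20 + 60 + 19 + 39 + 8 + 29 + 22 = 197.
Total exposure: 2.5 + 6 + 2.5 + 4 + 1 + 4 + 3.5 = 23.5 weeks.
Gamma(α, β) with Poisson data over total exposure Σt gives posterior Gamma(α+Σx, β+Σt) = Gamma(218, 49/2).
The posterior predictive for a window of length T is Negative Binomial with variance T·α'·(β'+T)/β'² = 2·218·(53/2)/(2401/4) = 46216/2401.

46216/2401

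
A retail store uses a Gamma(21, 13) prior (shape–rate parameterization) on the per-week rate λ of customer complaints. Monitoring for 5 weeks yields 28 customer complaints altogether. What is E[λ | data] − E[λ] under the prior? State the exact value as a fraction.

Total count 28 over total exposure 5 weeks.
By Gamma–Poisson conjugacy, the posterior is Gamma(α + Σx, β + Σt) = Gamma(21 + 28, 13 + 5) = Gamma(49, 18).
Posterior mean = 49/18 = 49/18; prior mean = 21/13 = 21/13. Difference = 49/18 − 21/13 = 259/234.

259/234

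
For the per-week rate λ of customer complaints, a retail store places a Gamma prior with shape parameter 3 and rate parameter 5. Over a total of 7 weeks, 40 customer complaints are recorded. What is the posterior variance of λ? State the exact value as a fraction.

Total count 40 over total exposure 7 weeks.
Gamma(α, β) with Poisson data over total exposure Σt gives posterior Gamma(α+Σx, β+Σt) = Gamma(43, 12).
Posterior variance = α'/β'² = 43/144.

43/144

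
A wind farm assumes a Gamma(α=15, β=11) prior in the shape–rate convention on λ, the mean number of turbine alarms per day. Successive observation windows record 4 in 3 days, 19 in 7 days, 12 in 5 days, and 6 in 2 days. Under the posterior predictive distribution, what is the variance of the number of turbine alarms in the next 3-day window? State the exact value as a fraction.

93/14

Total count: 4 + 19 + 12 + 6 = 41.
Total exposure: 3 + 7 + 5 + 2 = 17 days.
Posterior: α' = 15 + 41 = 56, β' = 11 + 17 = 28.
The posterior predictive for a window of length T is Negative Binomial with variance T·α'·(β'+T)/β'² = 3·56·31/784 = 93/14.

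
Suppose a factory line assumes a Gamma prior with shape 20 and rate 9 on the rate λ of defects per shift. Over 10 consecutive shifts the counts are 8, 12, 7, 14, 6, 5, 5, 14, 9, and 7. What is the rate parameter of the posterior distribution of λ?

19

Total count: 8 + 12 + 7 + 14 + 6 + 5 + 5 + 14 + 9 + 7 = 87.
Total exposure: 10 shifts.
The Gamma prior is conjugate for the Poisson rate, so λ | data ~ Gamma(20+87, 9+10) = Gamma(107, 19).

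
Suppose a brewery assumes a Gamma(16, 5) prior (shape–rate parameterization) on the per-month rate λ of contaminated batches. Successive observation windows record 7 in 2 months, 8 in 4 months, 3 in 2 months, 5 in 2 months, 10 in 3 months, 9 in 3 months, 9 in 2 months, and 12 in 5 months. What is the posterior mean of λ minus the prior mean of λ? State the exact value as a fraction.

-53/140

Total count: 7 + 8 + 3 + 5 + 10 + 9 + 9 + 12 = 63.
Total exposure: 2 + 4 + 2 + 2 + 3 + 3 + 2 + 5 = 23 months.
Posterior: α' = 16 + 63 = 79, β' = 5 + 23 = 28.
Posterior mean = 79/28 = 79/28; prior mean = 16/5 = 16/5. Difference = 79/28 − 16/5 = -53/140.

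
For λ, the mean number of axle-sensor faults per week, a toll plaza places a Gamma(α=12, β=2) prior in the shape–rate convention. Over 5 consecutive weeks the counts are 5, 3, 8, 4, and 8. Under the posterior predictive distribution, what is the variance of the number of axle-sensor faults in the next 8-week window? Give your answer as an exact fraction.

4800/49

Total count: 5 + 3 + 8 + 4 + 8 = 28.
Total exposure: 5 weeks.
The Gamma prior is conjugate for the Poisson rate, so λ | data ~ Gamma(12+28, 2+5) = Gamma(40, 7).
The posterior predictive for a window of length T is Negative Binomial with variance T·α'·(β'+T)/β'² = 8·40·15/49 = 4800/49.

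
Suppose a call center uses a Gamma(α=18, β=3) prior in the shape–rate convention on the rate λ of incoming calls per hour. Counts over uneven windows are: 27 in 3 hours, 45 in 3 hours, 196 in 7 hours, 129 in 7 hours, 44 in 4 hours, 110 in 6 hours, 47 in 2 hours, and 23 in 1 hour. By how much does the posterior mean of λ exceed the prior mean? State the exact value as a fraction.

47/4

Total count: 27 + 45 + 196 + 129 + 44 + 110 + 47 + 23 = 621.
Total exposure: 3 + 3 + 7 + 7 + 4 + 6 + 2 + 1 = 33 hours.
By Gamma–Poisson conjugacy, the posterior is Gamma(α + Σx, β + Σt) = Gamma(18 + 621, 3 + 33) = Gamma(639, 36).
Posterior mean = 639/36 = 71/4; prior mean = 18/3 = 6. Difference = 71/4 − 6 = 47/4.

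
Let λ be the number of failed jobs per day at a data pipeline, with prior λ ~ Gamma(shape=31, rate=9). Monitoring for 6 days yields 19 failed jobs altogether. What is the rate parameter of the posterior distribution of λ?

15

Total count 19 over total exposure 6 days.
Posterior: α' = 31 + 19 = 50, β' = 9 + 6 = 15.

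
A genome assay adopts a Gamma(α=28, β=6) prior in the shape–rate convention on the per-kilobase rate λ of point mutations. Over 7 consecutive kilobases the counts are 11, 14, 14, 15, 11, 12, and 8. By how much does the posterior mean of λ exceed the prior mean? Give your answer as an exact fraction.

157/39

Total count: 11 + 14 + 14 + 15 + 11 + 12 + 8 = 85.
Total exposure: 7 kilobases.
Posterior: α' = 28 + 85 = 113, β' = 6 + 7 = 13.
Posterior mean = 113/13 = 113/13; prior mean = 28/6 = 14/3. Difference = 113/13 − 14/3 = 157/39.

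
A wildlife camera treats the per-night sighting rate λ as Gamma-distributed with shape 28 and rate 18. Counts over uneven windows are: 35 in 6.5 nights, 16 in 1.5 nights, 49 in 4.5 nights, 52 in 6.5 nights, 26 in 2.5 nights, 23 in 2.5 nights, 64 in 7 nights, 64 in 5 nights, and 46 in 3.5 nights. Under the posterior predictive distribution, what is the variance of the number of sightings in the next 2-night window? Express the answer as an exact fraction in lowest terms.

Total count: 35 + 16 + 49 + 52 + 26 + 23 + 64 + 64 + 46 = 375.
Total exposure: 6.5 + 1.5 + 4.5 + 6.5 + 2.5 + 2.5 + 7 + 5 + 3.5 = 39.5 nights.
The Gamma prior is conjugate for the Poisson rate, so λ | data ~ Gamma(28+375, 18+39.5) = Gamma(403, 115/2).
The posterior predictive for a window of length T is Negative Binomial with variance T·α'·(β'+T)/β'² = 2·403·(119/2)/(13225/4) = 191828/13225.

191828/13225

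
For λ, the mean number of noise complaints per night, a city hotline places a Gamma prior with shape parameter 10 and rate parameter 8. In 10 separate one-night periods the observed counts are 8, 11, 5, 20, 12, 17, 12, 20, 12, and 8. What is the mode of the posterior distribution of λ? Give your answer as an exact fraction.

67/9

Total count: 8 + 11 + 5 + 20 + 12 + 17 + 12 + 20 + 12 + 8 = 125.
Total exposure: 10 nights.
Gamma(α, β) with Poisson data over total exposure Σt gives posterior Gamma(α+Σx, β+Σt) = Gamma(135, 18).
Posterior mode = (α'−1)/β' = 134/18 = 67/9.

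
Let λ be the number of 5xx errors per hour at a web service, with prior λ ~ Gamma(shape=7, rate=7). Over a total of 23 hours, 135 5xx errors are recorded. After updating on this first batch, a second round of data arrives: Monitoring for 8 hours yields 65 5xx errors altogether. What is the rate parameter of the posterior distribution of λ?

38

Total count 135 over total exposure 23 hours.
After the first batch: Gamma(7 + 135, 7 + 23) = Gamma(142, 30).
Total count 65 over total exposure 8 hours.
After the second batch: Gamma(142 + 65, 30 + 8) = Gamma(207, 38).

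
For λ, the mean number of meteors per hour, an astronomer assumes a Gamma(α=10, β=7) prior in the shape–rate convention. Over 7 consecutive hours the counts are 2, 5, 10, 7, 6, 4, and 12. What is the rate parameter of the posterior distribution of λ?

14

Total count: 2 + 5 + 10 + 7 + 6 + 4 + 12 = 46.
Total exposure: 7 hours.
Conjugate update: add total count to the shape and total exposure to the rate, giving Gamma(56, 14).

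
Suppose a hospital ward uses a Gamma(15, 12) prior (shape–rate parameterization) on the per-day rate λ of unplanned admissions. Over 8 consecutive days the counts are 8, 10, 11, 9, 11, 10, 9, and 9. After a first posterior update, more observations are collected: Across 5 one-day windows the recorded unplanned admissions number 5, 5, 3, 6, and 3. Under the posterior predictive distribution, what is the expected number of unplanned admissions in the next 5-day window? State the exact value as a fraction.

114/5

Total count: 8 + 10 + 11 + 9 + 11 + 10 + 9 + 9 = 77.
Total exposure: 8 days.
After the first batch: Gamma(15 + 77, 12 + 8) = Gamma(92, 20).
Total count: 5 + 5 + 3 + 6 + 3 = 22.
Total exposure: 5 days.
After the second batch: Gamma(92 + 22, 20 + 5) = Gamma(114, 25).
Predictive mean over a 5-day window = T·E[λ|data] = 5·114/25 = 114/5.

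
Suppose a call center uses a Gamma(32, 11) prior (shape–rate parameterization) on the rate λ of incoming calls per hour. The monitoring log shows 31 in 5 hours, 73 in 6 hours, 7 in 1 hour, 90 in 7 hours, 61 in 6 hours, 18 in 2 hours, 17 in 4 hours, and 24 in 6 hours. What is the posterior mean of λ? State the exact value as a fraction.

353/48

Total count: 31 + 73 + 7 + 90 + 61 + 18 + 17 + 24 = 321.
Total exposure: 5 + 6 + 1 + 7 + 6 + 2 + 4 + 6 = 37 hours.
By Gamma–Poisson conjugacy, the posterior is Gamma(α + Σx, β + Σt) = Gamma(32 + 321, 11 + 37) = Gamma(353, 48).
Posterior mean = α'/β' = 353/48.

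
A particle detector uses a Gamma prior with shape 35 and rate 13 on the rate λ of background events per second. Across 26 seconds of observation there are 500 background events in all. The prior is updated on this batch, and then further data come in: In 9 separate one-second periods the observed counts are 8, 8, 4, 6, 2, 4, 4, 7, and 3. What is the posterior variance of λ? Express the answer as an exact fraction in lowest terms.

581/2304

Total count 500 over total exposure 26 seconds.
After the first batch: Gamma(35 + 500, 13 + 26) = Gamma(535, 39).
Total count: 8 + 8 + 4 + 6 + 2 + 4 + 4 + 7 + 3 = 46.
Total exposure: 9 seconds.
After the second batch: Gamma(535 + 46, 39 + 9) = Gamma(581, 48).
Posterior variance = α'/β'² = 581/2304.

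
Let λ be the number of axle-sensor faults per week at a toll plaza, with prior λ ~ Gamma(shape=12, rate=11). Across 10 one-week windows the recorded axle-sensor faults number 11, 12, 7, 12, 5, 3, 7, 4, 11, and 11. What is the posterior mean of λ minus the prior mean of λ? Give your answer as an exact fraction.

793/231

Total count: 11 + 12 + 7 + 12 + 5 + 3 + 7 + 4 + 11 + 11 = 83.
Total exposure: 10 weeks.
Conjugate update: add total count to the shape and total exposure to the rate, giving Gamma(95, 21).
Posterior mean = 95/21 = 95/21; prior mean = 12/11 = 12/11. Difference = 95/21 − 12/11 = 793/231.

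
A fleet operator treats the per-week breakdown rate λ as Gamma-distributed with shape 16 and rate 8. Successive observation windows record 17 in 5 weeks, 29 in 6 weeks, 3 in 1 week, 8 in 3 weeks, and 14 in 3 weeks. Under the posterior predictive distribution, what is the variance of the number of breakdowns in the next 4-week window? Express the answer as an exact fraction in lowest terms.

Total count: 17 + 29 + 3 + 8 + 14 = 71.
Total exposure: 5 + 6 + 1 + 3 + 3 = 18 weeks.
Gamma(α, β) with Poisson data over total exposure Σt gives posterior Gamma(α+Σx, β+Σt) = Gamma(87, 26).
The posterior predictive for a window of length T is Negative Binomial with variance T·α'·(β'+T)/β'² = 4·87·30/676 = 2610/169.

2610/169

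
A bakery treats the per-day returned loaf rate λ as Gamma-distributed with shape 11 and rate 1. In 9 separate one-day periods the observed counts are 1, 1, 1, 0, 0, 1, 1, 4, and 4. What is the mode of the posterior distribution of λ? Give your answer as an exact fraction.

23/10

Total count: 1 + 1 + 1 + 0 + 0 + 1 + 1 + 4 + 4 = 13.
Total exposure: 9 days.
Conjugate update: add total count to the shape and total exposure to the rate, giving Gamma(24, 10).
Posterior mode = (α'−1)/β' = 23/10.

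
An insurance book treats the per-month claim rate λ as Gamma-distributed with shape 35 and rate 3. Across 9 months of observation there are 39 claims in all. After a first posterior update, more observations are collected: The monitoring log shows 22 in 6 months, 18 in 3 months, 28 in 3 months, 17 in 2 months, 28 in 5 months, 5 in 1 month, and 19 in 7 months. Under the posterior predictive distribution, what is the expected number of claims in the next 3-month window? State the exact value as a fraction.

211/13

Total count 39 over total exposure 9 months.
After the first batch: Gamma(35 + 39, 3 + 9) = Gamma(74, 12).
Total count: 22 + 18 + 28 + 17 + 28 + 5 + 19 = 137.
Total exposure: 6 + 3 + 3 + 2 + 5 + 1 + 7 = 27 months.
After the second batch: Gamma(74 + 137, 12 + 27) = Gamma(211, 39).
Predictive mean over a 3-month window = T·E[λ|data] = 3·211/39 = 211/13.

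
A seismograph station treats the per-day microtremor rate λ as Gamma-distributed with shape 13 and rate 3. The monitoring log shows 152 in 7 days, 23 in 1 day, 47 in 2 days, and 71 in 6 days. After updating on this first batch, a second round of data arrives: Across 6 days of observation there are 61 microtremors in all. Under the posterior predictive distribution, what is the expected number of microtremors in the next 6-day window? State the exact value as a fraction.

Total count: 152 + 23 + 47 + 71 = 293.
Total exposure: 7 + 1 + 2 + 6 = 16 days.
After the first batch: Gamma(13 + 293, 3 + 16) = Gamma(306, 19).
Total count 61 over total exposure 6 days.
After the second batch: Gamma(306 + 61, 19 + 6) = Gamma(367, 25).
Predictive mean over a 6-day window = T·E[λ|data] = 6·367/25 = 2202/25.

2202/25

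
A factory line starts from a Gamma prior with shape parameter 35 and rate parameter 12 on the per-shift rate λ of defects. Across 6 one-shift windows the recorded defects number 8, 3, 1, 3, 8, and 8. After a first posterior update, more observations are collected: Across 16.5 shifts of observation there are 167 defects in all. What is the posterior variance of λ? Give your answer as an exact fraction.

Total count: 8 + 3 + 1 + 3 + 8 + 8 = 31.
Total exposure: 6 shifts.
After the first batch: Gamma(35 + 31, 12 + 6) = Gamma(66, 18).
Total count 167 over total exposure 16.5 shifts.
After the second batch: Gamma(66 + 167, 18 + 16.5) = Gamma(233, 69/2).
Posterior variance = α'/β'² = 233/(4761/4) = 932/4761.

932/4761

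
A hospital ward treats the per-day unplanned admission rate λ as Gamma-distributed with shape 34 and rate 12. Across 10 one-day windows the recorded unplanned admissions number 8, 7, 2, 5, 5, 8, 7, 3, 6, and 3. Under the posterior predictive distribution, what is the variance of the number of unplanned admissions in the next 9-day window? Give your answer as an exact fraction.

558/11

Total count: 8 + 7 + 2 + 5 + 5 + 8 + 7 + 3 + 6 + 3 = 54.
Total exposure: 10 days.
Conjugate update: add total count to the shape and total exposure to the rate, giving Gamma(88, 22).
The posterior predictive for a window of length T is Negative Binomial with variance T·α'·(β'+T)/β'² = 9·88·31/484 = 558/11.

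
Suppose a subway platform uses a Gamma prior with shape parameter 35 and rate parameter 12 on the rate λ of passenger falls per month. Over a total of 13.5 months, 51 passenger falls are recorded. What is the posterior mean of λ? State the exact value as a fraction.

Total count 51 over total exposure 13.5 months.
Posterior: α' = 35 + 51 = 86, β' = 12 + 13.5 = 51/2.
Posterior mean = α'/β' = 86/(51/2) = 172/51.

172/51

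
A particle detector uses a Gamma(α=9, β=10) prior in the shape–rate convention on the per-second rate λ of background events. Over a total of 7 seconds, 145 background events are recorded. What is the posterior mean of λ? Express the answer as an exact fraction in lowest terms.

154/17

Total count 145 over total exposure 7 seconds.
Conjugate update: add total count to the shape and total exposure to the rate, giving Gamma(154, 17).
Posterior mean = α'/β' = 154/17.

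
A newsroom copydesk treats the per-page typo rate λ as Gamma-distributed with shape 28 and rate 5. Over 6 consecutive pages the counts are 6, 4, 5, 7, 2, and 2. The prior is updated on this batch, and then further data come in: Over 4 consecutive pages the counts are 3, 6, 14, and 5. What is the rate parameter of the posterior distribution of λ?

Total count: 6 + 4 + 5 + 7 + 2 + 2 = 26.
Total exposure: 6 pages.
After the first batch: Gamma(28 + 26, 5 + 6) = Gamma(54, 11).
Total count: 3 + 6 + 14 + 5 = 28.
Total exposure: 4 pages.
After the second batch: Gamma(54 + 28, 11 + 4) = Gamma(82, 15).

15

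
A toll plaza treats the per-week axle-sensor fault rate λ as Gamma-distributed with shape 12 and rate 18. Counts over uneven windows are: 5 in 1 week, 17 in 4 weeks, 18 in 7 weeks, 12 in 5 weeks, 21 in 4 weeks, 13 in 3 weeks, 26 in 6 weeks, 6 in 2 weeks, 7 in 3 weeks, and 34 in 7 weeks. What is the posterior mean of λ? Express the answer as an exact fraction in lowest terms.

Total count: 5 + 17 + 18 + 12 + 21 + 13 + 26 + 6 + 7 + 34 = 159.
Total exposure: 1 + 4 + 7 + 5 + 4 + 3 + 6 + 2 + 3 + 7 = 42 weeks.
Conjugate update: add total count to the shape and total exposure to the rate, giving Gamma(171, 60).
Posterior mean = α'/β' = 171/60 = 57/20.

57/20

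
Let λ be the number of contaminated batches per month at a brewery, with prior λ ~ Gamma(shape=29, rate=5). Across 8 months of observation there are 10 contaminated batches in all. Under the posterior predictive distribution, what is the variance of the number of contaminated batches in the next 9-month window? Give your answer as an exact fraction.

Total count 10 over total exposure 8 months.
Posterior: α' = 29 + 10 = 39, β' = 5 + 8 = 13.
The posterior predictive for a window of length T is Negative Binomial with variance T·α'·(β'+T)/β'² = 9·39·22/169 = 594/13.

594/13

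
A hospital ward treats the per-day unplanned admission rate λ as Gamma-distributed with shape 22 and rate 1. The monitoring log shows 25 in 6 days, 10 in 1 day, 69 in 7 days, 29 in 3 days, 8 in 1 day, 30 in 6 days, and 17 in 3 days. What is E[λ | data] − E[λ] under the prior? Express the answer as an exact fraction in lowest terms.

-29/2

Total count: 25 + 10 + 69 + 29 + 8 + 30 + 17 = 188.
Total exposure: 6 + 1 + 7 + 3 + 1 + 6 + 3 = 27 days.
Conjugate update: add total count to the shape and total exposure to the rate, giving Gamma(210, 28).
Posterior mean = 210/28 = 15/2; prior mean = 22/1 = 22. Difference = 15/2 − 22 = -29/2.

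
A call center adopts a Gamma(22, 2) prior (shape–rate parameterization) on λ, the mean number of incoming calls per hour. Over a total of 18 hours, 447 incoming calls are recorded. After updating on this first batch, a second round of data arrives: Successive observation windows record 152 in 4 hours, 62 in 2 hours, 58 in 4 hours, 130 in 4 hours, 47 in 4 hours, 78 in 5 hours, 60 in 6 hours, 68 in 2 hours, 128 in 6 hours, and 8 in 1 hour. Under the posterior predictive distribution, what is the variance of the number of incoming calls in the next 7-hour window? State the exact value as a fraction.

143325/841

Total count 447 over total exposure 18 hours.
After the first batch: Gamma(22 + 447, 2 + 18) = Gamma(469, 20).
Total count: 152 + 62 + 58 + 130 + 47 + 78 + 60 + 68 + 128 + 8 = 791.
Total exposure: 4 + 2 + 4 + 4 + 4 + 5 + 6 + 2 + 6 + 1 = 38 hours.
After the second batch: Gamma(469 + 791, 20 + 38) = Gamma(1260, 58).
The posterior predictive for a window of length T is Negative Binomial with variance T·α'·(β'+T)/β'² = 7·1260·65/3364 = 143325/841.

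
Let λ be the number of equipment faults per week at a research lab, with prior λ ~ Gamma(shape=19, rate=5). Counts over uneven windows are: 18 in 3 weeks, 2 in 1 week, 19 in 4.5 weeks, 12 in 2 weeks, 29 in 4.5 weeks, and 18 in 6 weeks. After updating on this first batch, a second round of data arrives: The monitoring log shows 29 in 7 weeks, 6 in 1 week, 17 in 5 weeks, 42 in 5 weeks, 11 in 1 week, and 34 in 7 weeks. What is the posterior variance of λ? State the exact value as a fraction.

Total count: 18 + 2 + 19 + 12 + 29 + 18 = 98.
Total exposure: 3 + 1 + 4.5 + 2 + 4.5 + 6 = 21 weeks.
After the first batch: Gamma(19 + 98, 5 + 21) = Gamma(117, 26).
Total count: 29 + 6 + 17 + 42 + 11 + 34 = 139.
Total exposure: 7 + 1 + 5 + 5 + 1 + 7 = 26 weeks.
After the second batch: Gamma(117 + 139, 26 + 26) = Gamma(256, 52).
Posterior variance = α'/β'² = 256/2704 = 16/169.

16/169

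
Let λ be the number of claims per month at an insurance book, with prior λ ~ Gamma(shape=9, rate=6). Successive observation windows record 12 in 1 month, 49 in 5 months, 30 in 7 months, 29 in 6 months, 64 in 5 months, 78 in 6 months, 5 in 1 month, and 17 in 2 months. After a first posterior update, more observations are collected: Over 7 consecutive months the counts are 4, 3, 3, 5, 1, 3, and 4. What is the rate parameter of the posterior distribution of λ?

Total count: 12 + 49 + 30 + 29 + 64 + 78 + 5 + 17 = 284.
Total exposure: 1 + 5 + 7 + 6 + 5 + 6 + 1 + 2 = 33 months.
After the first batch: Gamma(9 + 284, 6 + 33) = Gamma(293, 39).
Total count: 4 + 3 + 3 + 5 + 1 + 3 + 4 = 23.
Total exposure: 7 months.
After the second batch: Gamma(293 + 23, 39 + 7) = Gamma(316, 46).

46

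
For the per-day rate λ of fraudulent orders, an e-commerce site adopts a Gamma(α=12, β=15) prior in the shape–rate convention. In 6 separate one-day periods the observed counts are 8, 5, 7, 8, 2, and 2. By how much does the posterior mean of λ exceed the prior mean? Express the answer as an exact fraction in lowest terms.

Total count: 8 + 5 + 7 + 8 + 2 + 2 = 32.
Total exposure: 6 days.
By Gamma–Poisson conjugacy, the posterior is Gamma(α + Σx, β + Σt) = Gamma(12 + 32, 15 + 6) = Gamma(44, 21).
Posterior mean = 44/21 = 44/21; prior mean = 12/15 = 4/5. Difference = 44/21 − 4/5 = 136/105.

136/105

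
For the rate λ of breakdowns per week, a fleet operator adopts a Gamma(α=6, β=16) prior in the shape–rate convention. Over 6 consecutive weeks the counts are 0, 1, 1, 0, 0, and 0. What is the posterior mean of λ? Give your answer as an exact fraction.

Total count: 0 + 1 + 1 + 0 + 0 + 0 = 2.
Total exposure: 6 weeks.
Gamma(α, β) with Poisson data over total exposure Σt gives posterior Gamma(α+Σx, β+Σt) = Gamma(8, 22).
Posterior mean = α'/β' = 8/22 = 4/11.

4/11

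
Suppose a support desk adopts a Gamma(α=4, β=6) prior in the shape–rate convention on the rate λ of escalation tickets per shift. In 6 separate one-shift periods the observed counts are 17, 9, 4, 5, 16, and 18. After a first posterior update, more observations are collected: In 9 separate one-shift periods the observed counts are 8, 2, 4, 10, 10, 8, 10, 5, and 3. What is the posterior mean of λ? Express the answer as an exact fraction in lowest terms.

Total count: 17 + 9 + 4 + 5 + 16 + 18 = 69.
Total exposure: 6 shifts.
After the first batch: Gamma(4 + 69, 6 + 6) = Gamma(73, 12).
Total count: 8 + 2 + 4 + 10 + 10 + 8 + 10 + 5 + 3 = 60.
Total exposure: 9 shifts.
After the second batch: Gamma(73 + 60, 12 + 9) = Gamma(133, 21).
Posterior mean = α'/β' = 133/21 = 19/3.

19/3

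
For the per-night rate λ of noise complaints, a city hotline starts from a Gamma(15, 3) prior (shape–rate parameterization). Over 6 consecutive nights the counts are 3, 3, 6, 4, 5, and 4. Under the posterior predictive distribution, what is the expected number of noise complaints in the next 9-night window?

40

Total count: 3 + 3 + 6 + 4 + 5 + 4 = 25.
Total exposure: 6 nights.
By Gamma–Poisson conjugacy, the posterior is Gamma(α + Σx, β + Σt) = Gamma(15 + 25, 3 + 6) = Gamma(40, 9).
Predictive mean over a 9-night window = T·E[λ|data] = 9·40/9 = 40.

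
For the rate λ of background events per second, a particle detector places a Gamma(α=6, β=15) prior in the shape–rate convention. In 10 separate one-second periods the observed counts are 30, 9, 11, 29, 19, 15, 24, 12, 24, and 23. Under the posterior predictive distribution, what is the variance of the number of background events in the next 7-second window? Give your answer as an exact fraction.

45248/625

Total count: 30 + 9 + 11 + 29 + 19 + 15 + 24 + 12 + 24 + 23 = 196.
Total exposure: 10 seconds.
Gamma(α, β) with Poisson data over total exposure Σt gives posterior Gamma(α+Σx, β+Σt) = Gamma(202, 25).
The posterior predictive for a window of length T is Negative Binomial with variance T·α'·(β'+T)/β'² = 7·202·32/625 = 45248/625.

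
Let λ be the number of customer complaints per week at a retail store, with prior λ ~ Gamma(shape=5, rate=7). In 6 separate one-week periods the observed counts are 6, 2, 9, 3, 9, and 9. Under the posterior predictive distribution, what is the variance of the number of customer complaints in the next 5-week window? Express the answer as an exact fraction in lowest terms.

3870/169

Total count: 6 + 2 + 9 + 3 + 9 + 9 = 38.
Total exposure: 6 weeks.
Posterior: α' = 5 + 38 = 43, β' = 7 + 6 = 13.
The posterior predictive for a window of length T is Negative Binomial with variance T·α'·(β'+T)/β'² = 5·43·18/169 = 3870/169.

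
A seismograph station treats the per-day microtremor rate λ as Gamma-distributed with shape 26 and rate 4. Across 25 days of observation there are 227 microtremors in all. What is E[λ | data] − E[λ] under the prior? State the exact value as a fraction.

Total count 227 over total exposure 25 days.
Gamma(α, β) with Poisson data over total exposure Σt gives posterior Gamma(α+Σx, β+Σt) = Gamma(253, 29).
Posterior mean = 253/29 = 253/29; prior mean = 26/4 = 13/2. Difference = 253/29 − 13/2 = 129/58.

129/58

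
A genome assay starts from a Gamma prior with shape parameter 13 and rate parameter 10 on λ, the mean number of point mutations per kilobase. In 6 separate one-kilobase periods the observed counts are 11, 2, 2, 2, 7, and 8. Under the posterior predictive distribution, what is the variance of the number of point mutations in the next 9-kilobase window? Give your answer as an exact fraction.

Total count: 11 + 2 + 2 + 2 + 7 + 8 = 32.
Total exposure: 6 kilobases.
Gamma(α, β) with Poisson data over total exposure Σt gives posterior Gamma(α+Σx, β+Σt) = Gamma(45, 16).
The posterior predictive for a window of length T is Negative Binomial with variance T·α'·(β'+T)/β'² = 9·45·25/256 = 10125/256.

10125/256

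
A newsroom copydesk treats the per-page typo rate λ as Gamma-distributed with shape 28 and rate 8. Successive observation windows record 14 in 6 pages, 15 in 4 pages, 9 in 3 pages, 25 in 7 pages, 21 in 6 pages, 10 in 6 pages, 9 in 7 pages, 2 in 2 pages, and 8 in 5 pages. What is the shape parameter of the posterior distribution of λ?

141

Total count: 14 + 15 + 9 + 25 + 21 + 10 + 9 + 2 + 8 = 113.
Total exposure: 6 + 4 + 3 + 7 + 6 + 6 + 7 + 2 + 5 = 46 pages.
The Gamma prior is conjugate for the Poisson rate, so λ | data ~ Gamma(28+113, 8+46) = Gamma(141, 54).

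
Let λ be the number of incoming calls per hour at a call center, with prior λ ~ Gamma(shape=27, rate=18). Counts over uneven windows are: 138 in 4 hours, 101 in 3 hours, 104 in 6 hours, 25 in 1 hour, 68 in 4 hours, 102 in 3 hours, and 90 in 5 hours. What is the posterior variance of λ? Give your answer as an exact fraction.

655/1936

Total count: 138 + 101 + 104 + 25 + 68 + 102 + 90 = 628.
Total exposure: 4 + 3 + 6 + 1 + 4 + 3 + 5 = 26 hours.
Conjugate update: add total count to the shape and total exposure to the rate, giving Gamma(655, 44).
Posterior variance = α'/β'² = 655/1936.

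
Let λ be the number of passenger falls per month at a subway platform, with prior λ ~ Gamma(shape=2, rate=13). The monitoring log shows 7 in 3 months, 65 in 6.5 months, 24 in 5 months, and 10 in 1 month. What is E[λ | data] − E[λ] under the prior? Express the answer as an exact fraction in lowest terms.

898/247

Total count: 7 + 65 + 24 + 10 = 106.
Total exposure: 3 + 6.5 + 5 + 1 = 15.5 months.
Posterior: α' = 2 + 106 = 108, β' = 13 + 15.5 = 57/2.
Posterior mean = 108/(57/2) = 72/19; prior mean = 2/13 = 2/13. Difference = 72/19 − 2/13 = 898/247.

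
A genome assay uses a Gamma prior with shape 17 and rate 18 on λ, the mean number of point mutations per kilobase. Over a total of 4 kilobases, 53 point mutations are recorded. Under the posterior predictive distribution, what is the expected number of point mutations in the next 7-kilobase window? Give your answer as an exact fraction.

Total count 53 over total exposure 4 kilobases.
Posterior: α' = 17 + 53 = 70, β' = 18 + 4 = 22.
Predictive mean over a 7-kilobase window = T·E[λ|data] = 7·70/22 = 245/11.

245/11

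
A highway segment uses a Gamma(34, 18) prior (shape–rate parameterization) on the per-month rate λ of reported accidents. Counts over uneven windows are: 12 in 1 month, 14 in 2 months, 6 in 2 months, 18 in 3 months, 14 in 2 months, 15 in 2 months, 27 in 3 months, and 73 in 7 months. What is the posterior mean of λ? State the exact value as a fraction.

Total count: 12 + 14 + 6 + 18 + 14 + 15 + 27 + 73 = 179.
Total exposure: 1 + 2 + 2 + 3 + 2 + 2 + 3 + 7 = 22 months.
Posterior: α' = 34 + 179 = 213, β' = 18 + 22 = 40.
Posterior mean = α'/β' = 213/40.

213/40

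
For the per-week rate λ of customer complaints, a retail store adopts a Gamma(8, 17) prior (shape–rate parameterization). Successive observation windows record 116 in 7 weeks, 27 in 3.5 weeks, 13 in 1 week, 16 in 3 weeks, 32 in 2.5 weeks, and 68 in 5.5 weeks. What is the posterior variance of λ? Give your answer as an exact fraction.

Total count: 116 + 27 + 13 + 16 + 32 + 68 = 272.
Total exposure: 7 + 3.5 + 1 + 3 + 2.5 + 5.5 = 22.5 weeks.
The Gamma prior is conjugate for the Poisson rate, so λ | data ~ Gamma(8+272, 17+22.5) = Gamma(280, 79/2).
Posterior variance = α'/β'² = 280/(6241/4) = 1120/6241.

1120/6241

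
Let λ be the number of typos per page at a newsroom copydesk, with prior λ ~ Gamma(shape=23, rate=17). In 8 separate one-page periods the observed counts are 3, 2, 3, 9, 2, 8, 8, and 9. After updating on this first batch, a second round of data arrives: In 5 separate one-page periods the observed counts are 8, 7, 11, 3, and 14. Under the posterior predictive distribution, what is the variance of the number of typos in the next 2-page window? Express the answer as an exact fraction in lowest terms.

Total count: 3 + 2 + 3 + 9 + 2 + 8 + 8 + 9 = 44.
Total exposure: 8 pages.
After the first batch: Gamma(23 + 44, 17 + 8) = Gamma(67, 25).
Total count: 8 + 7 + 11 + 3 + 14 = 43.
Total exposure: 5 pages.
After the second batch: Gamma(67 + 43, 25 + 5) = Gamma(110, 30).
The posterior predictive for a window of length T is Negative Binomial with variance T·α'·(β'+T)/β'² = 2·110·32/900 = 352/45.

352/45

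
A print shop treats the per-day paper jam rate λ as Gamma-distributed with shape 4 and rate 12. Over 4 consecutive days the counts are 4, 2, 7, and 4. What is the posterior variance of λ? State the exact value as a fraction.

21/256

Total count: 4 + 2 + 7 + 4 = 17.
Total exposure: 4 days.
By Gamma–Poisson conjugacy, the posterior is Gamma(α + Σx, β + Σt) = Gamma(4 + 17, 12 + 4) = Gamma(21, 16).
Posterior variance = α'/β'² = 21/256.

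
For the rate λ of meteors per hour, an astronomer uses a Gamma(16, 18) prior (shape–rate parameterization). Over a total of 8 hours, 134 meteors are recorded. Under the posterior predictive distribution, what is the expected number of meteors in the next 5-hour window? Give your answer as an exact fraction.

Total count 134 over total exposure 8 hours.
The Gamma prior is conjugate for the Poisson rate, so λ | data ~ Gamma(16+134, 18+8) = Gamma(150, 26).
Predictive mean over a 5-hour window = T·E[λ|data] = 5·150/26 = 375/13.

375/13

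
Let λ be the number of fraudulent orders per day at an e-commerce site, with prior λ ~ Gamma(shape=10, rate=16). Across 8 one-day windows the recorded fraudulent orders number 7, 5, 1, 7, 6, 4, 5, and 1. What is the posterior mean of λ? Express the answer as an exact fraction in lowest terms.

23/12

Total count: 7 + 5 + 1 + 7 + 6 + 4 + 5 + 1 = 36.
Total exposure: 8 days.
Posterior: α' = 10 + 36 = 46, β' = 16 + 8 = 24.
Posterior mean = α'/β' = 46/24 = 23/12.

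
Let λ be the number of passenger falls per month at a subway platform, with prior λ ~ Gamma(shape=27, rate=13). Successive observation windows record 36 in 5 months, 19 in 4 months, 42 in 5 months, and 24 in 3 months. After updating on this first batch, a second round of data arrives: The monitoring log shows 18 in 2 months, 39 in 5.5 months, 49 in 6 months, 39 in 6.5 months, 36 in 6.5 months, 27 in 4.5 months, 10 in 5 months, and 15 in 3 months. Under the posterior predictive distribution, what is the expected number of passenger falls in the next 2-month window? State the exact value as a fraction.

Total count: 36 + 19 + 42 + 24 = 121.
Total exposure: 5 + 4 + 5 + 3 = 17 months.
After the first batch: Gamma(27 + 121, 13 + 17) = Gamma(148, 30).
Total count: 18 + 39 + 49 + 39 + 36 + 27 + 10 + 15 = 233.
Total exposure: 2 + 5.5 + 6 + 6.5 + 6.5 + 4.5 + 5 + 3 = 39 months.
After the second batch: Gamma(148 + 233, 30 + 39) = Gamma(381, 69).
Predictive mean over a 2-month window = T·E[λ|data] = 2·381/69 = 254/23.

254/23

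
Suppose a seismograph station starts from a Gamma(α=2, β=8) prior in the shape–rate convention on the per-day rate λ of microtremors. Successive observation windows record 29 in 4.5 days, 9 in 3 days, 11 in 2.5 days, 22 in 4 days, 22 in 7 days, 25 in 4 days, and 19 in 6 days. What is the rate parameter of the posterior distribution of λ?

Total count: 29 + 9 + 11 + 22 + 22 + 25 + 19 = 137.
Total exposure: 4.5 + 3 + 2.5 + 4 + 7 + 4 + 6 = 31 days.
Gamma(α, β) with Poisson data over total exposure Σt gives posterior Gamma(α+Σx, β+Σt) = Gamma(139, 39).

39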